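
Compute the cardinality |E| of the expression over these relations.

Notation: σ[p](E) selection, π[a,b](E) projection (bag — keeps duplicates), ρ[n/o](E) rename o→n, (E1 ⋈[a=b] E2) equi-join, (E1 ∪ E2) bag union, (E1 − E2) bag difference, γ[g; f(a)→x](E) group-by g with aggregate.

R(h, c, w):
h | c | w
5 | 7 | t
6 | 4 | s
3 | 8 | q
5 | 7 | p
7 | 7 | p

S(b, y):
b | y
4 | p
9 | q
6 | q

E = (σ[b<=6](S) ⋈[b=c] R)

Stepwise |·|:
  S → 3
  σ[b<=6](S) → 2
  R → 5
  (σ[b<=6](S) ⋈[b=c] R) → 1

|E| = 1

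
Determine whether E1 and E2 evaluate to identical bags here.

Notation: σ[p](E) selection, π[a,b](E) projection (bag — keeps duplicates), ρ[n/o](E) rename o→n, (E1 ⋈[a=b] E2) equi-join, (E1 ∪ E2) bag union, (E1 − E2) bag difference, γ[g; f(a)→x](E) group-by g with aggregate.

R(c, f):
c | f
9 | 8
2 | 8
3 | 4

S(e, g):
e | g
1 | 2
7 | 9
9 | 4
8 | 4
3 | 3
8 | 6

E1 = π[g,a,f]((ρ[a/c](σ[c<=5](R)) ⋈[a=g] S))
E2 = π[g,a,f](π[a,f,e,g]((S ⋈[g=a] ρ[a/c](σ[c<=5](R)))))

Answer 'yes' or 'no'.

E1 row counts bottom-up:
  R → 3
  σ[c<=5](R) → 2
  ρ[a/c](σ[c<=5](R)) → 2
  S → 6
  (ρ[a/c](σ[c<=5](R)) ⋈[a=g] S) → 2
  π[g,a,f]((ρ[a/c](σ[c<=5](R)) ⋈[a=g] S)) → 2
E2 row counts bottom-up:
  S → 6
  R → 3
  σ[c<=5](R) → 2
  ρ[a/c](σ[c<=5](R)) → 2
  (S ⋈[g=a] ρ[a/c](σ[c<=5](R))) → 2
  π[a,f,e,g]((S ⋈[g=a] ρ[a/c](σ[c<=5](R)))) → 2
  π[g,a,f](π[a,f,e,g]((S ⋈[g=a] ρ[a/c](σ[c<=5](R))))) → 2

E1 and E2 produce the same multiset:
g | a | f
2 | 2 | 8
3 | 3 | 4

yes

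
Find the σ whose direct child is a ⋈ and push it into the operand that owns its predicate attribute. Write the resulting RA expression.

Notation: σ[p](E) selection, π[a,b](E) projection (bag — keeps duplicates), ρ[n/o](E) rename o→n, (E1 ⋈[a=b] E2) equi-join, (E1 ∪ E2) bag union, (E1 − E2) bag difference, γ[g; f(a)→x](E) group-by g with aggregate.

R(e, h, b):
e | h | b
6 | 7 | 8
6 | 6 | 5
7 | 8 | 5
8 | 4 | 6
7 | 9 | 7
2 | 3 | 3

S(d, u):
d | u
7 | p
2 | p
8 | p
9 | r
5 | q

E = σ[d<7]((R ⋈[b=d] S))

σ filters on d, owned by the right side.
E' = (R ⋈[b=d] σ[d<7](S))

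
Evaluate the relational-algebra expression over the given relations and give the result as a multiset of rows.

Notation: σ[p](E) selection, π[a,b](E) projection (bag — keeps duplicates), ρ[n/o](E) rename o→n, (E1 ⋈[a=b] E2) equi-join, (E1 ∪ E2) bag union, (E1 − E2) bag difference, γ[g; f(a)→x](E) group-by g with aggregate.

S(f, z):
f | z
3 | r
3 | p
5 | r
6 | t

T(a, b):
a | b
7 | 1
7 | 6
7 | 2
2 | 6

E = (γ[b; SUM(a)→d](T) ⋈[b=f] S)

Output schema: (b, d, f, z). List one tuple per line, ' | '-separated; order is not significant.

Per-node cardinality:
  T → 4
  γ[b; SUM(a)→d](T) → 3
  S → 4
  (γ[b; SUM(a)→d](T) ⋈[b=f] S) → 1

== RESULT ==
b | d | f | z
6 | 9 | 6 | t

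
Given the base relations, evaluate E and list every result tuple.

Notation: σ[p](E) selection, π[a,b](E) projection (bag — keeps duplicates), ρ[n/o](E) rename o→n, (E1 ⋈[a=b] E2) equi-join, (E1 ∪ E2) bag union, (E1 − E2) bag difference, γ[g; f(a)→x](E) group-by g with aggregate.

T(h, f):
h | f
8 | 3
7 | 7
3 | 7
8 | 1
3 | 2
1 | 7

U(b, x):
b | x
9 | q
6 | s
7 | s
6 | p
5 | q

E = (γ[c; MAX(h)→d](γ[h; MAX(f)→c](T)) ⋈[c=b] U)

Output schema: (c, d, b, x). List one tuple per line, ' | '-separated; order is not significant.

Stepwise |·|:
  T → 6
  γ[h; MAX(f)→c](T) → 4
  γ[c; MAX(h)→d](γ[h; MAX(f)→c](T)) → 2
  U → 5
  (γ[c; MAX(h)→d](γ[h; MAX(f)→c](T)) ⋈[c=b] U) → 1

== RESULT ==
c | d | b | x
7 | 7 | 7 | s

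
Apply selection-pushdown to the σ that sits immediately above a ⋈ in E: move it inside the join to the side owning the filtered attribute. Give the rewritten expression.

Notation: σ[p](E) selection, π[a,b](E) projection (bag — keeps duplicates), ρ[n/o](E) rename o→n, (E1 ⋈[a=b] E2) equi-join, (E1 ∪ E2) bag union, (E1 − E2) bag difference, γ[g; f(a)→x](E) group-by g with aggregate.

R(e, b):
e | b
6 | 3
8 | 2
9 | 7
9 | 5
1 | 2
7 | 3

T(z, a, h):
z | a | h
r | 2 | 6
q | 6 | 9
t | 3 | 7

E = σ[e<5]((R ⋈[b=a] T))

σ filters on e, owned by the left side.
E' = (σ[e<5](R) ⋈[b=a] T)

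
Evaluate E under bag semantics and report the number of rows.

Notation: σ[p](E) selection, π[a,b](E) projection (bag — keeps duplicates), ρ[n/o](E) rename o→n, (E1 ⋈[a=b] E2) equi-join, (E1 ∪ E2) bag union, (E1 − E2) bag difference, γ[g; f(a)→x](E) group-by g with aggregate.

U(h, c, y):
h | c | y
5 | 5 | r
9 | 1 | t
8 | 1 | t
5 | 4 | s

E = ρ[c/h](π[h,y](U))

Row counts bottom-up:
  U → 4
  π[h,y](U) → 4
  ρ[c/h](π[h,y](U)) → 4

|E| = 4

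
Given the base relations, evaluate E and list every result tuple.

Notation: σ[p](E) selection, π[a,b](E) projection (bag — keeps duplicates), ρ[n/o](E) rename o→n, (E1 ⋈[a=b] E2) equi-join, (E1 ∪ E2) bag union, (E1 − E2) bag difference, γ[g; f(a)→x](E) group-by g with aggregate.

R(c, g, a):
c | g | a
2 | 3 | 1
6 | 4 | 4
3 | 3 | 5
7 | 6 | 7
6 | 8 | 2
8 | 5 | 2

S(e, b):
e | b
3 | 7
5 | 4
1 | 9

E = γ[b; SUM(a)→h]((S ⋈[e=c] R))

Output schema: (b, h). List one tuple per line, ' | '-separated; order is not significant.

Subexpression sizes:
  S → 3
  R → 6
  (S ⋈[e=c] R) → 1
  γ[b; SUM(a)→h]((S ⋈[e=c] R)) → 1

== RESULT ==
b | h
7 | 5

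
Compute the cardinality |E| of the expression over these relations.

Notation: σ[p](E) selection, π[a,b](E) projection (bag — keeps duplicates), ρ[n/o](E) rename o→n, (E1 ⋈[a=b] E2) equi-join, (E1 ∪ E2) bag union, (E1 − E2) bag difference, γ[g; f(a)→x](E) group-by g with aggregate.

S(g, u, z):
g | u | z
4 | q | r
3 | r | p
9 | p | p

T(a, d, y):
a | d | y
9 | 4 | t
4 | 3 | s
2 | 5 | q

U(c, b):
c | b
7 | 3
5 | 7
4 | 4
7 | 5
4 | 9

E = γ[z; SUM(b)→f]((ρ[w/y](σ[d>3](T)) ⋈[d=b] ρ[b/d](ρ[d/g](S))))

Per-node cardinality:
  T → 3
  σ[d>3](T) → 2
  ρ[w/y](σ[d>3](T)) → 2
  S → 3
  ρ[d/g](S) → 3
  ρ[b/d](ρ[d/g](S)) → 3
  (ρ[w/y](σ[d>3](T)) ⋈[d=b] ρ[b/d](ρ[d/g](S))) → 1
  γ[z; SUM(b)→f]((ρ[w/y](σ[d>3](T)) ⋈[d=b] ρ[b/d](ρ[d/g](S)))) → 1

|E| = 1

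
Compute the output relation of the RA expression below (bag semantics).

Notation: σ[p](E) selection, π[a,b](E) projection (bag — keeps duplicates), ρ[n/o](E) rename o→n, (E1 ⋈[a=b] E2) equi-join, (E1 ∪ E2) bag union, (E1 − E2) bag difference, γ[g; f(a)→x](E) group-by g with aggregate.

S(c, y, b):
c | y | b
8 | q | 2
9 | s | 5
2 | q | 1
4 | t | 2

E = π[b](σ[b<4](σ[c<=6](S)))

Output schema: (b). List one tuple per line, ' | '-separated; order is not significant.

Stepwise |·|:
  S → 4
  σ[c<=6](S) → 2
  σ[b<4](σ[c<=6](S)) → 2
  π[b](σ[b<4](σ[c<=6](S))) → 2

== RESULT ==
b
1
2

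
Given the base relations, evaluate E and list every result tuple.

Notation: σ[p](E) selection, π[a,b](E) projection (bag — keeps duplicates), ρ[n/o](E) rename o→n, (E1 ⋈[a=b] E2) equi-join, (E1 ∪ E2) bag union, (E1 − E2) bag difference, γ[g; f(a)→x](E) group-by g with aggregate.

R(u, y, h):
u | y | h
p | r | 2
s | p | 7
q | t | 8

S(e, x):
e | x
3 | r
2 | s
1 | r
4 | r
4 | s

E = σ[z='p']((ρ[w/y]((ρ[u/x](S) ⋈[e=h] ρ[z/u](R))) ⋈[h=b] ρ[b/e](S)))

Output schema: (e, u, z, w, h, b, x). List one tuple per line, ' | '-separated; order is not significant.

Stepwise |·|:
  S → 5
  ρ[u/x](S) → 5
  R → 3
  ρ[z/u](R) → 3
  (ρ[u/x](S) ⋈[e=h] ρ[z/u](R)) → 1
  ρ[w/y]((ρ[u/x](S) ⋈[e=h] ρ[z/u](R))) → 1
  S → 5
  ρ[b/e](S) → 5
  (ρ[w/y]((ρ[u/x](S) ⋈[e=h] ρ[z/u](R))) ⋈[h=b] ρ[b/e](S)) → 1
  σ[z='p']((ρ[w/y]((ρ[u/x](S) ⋈[e=h] ρ[z/u](R))) ⋈[h=b] ρ[b/e](S))) → 1

== RESULT ==
e | u | z | w | h | b | x
2 | s | p | r | 2 | 2 | s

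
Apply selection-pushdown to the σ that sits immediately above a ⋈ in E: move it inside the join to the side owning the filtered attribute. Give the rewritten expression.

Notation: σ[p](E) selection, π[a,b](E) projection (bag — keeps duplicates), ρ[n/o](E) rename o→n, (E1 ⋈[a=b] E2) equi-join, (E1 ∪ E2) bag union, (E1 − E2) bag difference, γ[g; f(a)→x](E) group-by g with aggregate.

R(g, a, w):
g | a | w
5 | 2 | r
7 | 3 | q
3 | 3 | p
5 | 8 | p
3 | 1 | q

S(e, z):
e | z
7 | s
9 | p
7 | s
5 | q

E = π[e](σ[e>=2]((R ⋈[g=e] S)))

σ filters on e, owned by the right side.
E' = π[e]((R ⋈[g=e] σ[e>=2](S)))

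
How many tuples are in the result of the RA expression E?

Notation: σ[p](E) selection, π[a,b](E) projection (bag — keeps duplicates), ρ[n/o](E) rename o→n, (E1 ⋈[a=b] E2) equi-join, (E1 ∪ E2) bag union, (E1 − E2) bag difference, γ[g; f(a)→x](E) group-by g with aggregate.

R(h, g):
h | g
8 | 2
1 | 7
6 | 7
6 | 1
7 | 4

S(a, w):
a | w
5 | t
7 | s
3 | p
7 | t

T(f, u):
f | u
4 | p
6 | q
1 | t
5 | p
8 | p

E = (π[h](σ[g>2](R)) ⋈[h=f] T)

Subexpression sizes:
  R → 5
  σ[g>2](R) → 3
  π[h](σ[g>2](R)) → 3
  T → 5
  (π[h](σ[g>2](R)) ⋈[h=f] T) → 2

|E| = 2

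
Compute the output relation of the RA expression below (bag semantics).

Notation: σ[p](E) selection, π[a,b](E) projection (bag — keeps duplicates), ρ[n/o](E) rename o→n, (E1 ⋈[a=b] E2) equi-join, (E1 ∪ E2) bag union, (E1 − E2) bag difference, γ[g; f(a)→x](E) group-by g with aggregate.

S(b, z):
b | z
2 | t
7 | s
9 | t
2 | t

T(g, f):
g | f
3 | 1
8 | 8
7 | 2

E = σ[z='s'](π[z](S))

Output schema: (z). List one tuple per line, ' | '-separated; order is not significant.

Stepwise |·|:
  S → 4
  π[z](S) → 4
  σ[z='s'](π[z](S)) → 1

== RESULT ==
z
s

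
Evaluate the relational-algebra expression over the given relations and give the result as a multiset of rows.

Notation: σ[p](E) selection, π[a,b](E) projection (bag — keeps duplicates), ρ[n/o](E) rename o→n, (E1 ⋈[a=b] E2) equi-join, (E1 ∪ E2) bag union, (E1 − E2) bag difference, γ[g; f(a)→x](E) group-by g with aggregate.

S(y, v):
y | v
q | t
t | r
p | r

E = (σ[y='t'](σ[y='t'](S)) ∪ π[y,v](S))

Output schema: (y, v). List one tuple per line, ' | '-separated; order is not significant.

Row counts bottom-up:
  S → 3
  σ[y='t'](S) → 1
  σ[y='t'](σ[y='t'](S)) → 1
  S → 3
  π[y,v](S) → 3
  (σ[y='t'](σ[y='t'](S)) ∪ π[y,v](S)) → 4

== RESULT ==
y | v
p | r
q | t
t | r
t | r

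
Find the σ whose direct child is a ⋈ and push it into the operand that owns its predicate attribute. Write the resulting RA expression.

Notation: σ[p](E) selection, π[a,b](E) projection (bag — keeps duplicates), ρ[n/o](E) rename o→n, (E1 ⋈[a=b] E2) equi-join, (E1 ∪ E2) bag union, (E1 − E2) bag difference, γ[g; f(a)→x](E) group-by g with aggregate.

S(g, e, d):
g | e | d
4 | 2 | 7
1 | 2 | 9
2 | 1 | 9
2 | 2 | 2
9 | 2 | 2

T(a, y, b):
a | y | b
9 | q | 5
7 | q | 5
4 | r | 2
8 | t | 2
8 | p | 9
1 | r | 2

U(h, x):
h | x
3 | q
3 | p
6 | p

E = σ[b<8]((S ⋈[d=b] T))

σ filters on b, owned by the right side.
E' = (S ⋈[d=b] σ[b<8](T))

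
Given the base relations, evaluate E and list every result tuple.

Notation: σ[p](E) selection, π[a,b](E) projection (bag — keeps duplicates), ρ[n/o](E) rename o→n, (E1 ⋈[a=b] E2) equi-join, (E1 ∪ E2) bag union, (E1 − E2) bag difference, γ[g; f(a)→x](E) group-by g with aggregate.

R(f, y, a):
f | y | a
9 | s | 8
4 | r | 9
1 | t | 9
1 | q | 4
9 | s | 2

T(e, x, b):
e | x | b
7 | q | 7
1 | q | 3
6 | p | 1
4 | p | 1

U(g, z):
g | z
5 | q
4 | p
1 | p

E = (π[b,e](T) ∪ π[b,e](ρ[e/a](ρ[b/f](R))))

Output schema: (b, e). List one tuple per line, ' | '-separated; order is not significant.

Row counts bottom-up:
  T → 4
  π[b,e](T) → 4
  R → 5
  ρ[b/f](R) → 5
  ρ[e/a](ρ[b/f](R)) → 5
  π[b,e](ρ[e/a](ρ[b/f](R))) → 5
  (π[b,e](T) ∪ π[b,e](ρ[e/a](ρ[b/f](R)))) → 9

== RESULT ==
b | e
1 | 4
1 | 4
1 | 6
1 | 9
3 | 1
4 | 9
7 | 7
9 | 2
9 | 8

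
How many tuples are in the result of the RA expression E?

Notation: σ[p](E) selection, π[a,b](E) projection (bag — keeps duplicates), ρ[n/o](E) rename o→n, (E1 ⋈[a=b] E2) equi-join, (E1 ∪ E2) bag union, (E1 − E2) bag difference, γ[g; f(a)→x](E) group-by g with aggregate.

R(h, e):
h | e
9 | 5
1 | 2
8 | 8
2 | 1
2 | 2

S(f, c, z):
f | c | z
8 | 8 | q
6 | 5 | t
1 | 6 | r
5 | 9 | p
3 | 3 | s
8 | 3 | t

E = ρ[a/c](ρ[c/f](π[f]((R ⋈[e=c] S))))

Subexpression sizes:
  R → 5
  S → 6
  (R ⋈[e=c] S) → 2
  π[f]((R ⋈[e=c] S)) → 2
  ρ[c/f](π[f]((R ⋈[e=c] S))) → 2
  ρ[a/c](ρ[c/f](π[f]((R ⋈[e=c] S)))) → 2

|E| = 2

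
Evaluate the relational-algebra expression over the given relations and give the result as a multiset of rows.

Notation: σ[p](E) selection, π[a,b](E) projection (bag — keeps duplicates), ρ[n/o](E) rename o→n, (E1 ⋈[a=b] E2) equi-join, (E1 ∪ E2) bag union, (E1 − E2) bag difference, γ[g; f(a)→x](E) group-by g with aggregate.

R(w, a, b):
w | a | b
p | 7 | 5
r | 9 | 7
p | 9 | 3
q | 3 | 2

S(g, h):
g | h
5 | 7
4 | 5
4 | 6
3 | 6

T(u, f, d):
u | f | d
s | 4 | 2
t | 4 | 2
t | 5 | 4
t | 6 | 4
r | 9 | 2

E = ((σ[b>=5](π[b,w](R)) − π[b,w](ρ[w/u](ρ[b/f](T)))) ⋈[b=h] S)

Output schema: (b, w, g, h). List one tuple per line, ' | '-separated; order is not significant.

Stepwise |·|:
  R → 4
  π[b,w](R) → 4
  σ[b>=5](π[b,w](R)) → 2
  T → 5
  ρ[b/f](T) → 5
  ρ[w/u](ρ[b/f](T)) → 5
  π[b,w](ρ[w/u](ρ[b/f](T))) → 5
  (σ[b>=5](π[b,w](R)) − π[b,w](ρ[w/u](ρ[b/f](T)))) → 2
  S → 4
  ((σ[b>=5](π[b,w](R)) − π[b,w](ρ[w/u](ρ[b/f](T)))) ⋈[b=h] S) → 2

== RESULT ==
b | w | g | h
5 | p | 4 | 5
7 | r | 5 | 7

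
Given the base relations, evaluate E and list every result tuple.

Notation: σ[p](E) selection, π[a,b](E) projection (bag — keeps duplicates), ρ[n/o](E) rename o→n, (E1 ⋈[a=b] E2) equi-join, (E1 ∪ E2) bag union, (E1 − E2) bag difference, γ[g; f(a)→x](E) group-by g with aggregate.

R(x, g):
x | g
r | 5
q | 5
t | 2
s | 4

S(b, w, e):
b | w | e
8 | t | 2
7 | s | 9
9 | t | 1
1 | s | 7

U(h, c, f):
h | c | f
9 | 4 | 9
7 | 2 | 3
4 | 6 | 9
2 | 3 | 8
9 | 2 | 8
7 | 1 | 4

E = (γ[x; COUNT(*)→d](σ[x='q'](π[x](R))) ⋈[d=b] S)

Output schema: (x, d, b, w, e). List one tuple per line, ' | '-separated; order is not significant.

Stepwise |·|:
  R → 4
  π[x](R) → 4
  σ[x='q'](π[x](R)) → 1
  γ[x; COUNT(*)→d](σ[x='q'](π[x](R))) → 1
  S → 4
  (γ[x; COUNT(*)→d](σ[x='q'](π[x](R))) ⋈[d=b] S) → 1

== RESULT ==
x | d | b | w | e
q | 1 | 1 | s | 7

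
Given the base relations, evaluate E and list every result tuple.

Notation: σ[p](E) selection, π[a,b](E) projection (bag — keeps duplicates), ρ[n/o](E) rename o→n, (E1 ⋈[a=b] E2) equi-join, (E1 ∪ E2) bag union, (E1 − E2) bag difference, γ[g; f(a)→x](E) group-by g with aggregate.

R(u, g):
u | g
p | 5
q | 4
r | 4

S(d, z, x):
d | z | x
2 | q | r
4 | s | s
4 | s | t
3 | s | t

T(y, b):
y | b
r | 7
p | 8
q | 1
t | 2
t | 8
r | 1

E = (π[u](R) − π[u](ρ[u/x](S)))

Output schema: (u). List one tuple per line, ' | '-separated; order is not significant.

Subexpression sizes:
  R → 3
  π[u](R) → 3
  S → 4
  ρ[u/x](S) → 4
  π[u](ρ[u/x](S)) → 4
  (π[u](R) − π[u](ρ[u/x](S))) → 2

== RESULT ==
u
p
q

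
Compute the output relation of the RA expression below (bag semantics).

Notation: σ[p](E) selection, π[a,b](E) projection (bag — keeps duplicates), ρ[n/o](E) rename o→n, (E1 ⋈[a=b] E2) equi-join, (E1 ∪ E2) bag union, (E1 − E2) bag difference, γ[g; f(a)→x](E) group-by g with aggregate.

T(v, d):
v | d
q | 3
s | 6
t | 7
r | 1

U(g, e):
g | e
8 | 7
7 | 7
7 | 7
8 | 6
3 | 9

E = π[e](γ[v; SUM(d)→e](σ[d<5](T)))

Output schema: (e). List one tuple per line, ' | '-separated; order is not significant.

Row counts bottom-up:
  T → 4
  σ[d<5](T) → 2
  γ[v; SUM(d)→e](σ[d<5](T)) → 2
  π[e](γ[v; SUM(d)→e](σ[d<5](T))) → 2

== RESULT ==
e
1
3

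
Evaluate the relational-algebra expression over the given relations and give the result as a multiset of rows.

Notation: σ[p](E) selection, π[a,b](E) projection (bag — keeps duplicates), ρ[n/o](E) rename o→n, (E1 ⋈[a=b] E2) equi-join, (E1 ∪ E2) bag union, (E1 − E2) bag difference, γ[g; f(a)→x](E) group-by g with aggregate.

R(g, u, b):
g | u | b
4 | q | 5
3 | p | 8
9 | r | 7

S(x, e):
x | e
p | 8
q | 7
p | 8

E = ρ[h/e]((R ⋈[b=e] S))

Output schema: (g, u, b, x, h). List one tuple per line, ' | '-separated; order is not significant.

Row counts bottom-up:
  R → 3
  S → 3
  (R ⋈[b=e] S) → 3
  ρ[h/e]((R ⋈[b=e] S)) → 3

== RESULT ==
g | u | b | x | h
3 | p | 8 | p | 8
3 | p | 8 | p | 8
9 | r | 7 | q | 7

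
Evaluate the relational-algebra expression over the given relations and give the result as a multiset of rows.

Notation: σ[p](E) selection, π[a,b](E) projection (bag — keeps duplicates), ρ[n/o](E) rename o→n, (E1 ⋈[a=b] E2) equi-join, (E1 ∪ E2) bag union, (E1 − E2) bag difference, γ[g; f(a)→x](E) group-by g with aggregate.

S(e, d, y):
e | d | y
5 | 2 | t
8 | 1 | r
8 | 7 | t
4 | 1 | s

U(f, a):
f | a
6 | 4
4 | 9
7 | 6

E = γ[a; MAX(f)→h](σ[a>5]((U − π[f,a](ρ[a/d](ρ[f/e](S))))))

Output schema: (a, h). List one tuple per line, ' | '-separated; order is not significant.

Stepwise |·|:
  U → 3
  S → 4
  ρ[f/e](S) → 4
  ρ[a/d](ρ[f/e](S)) → 4
  π[f,a](ρ[a/d](ρ[f/e](S))) → 4
  (U − π[f,a](ρ[a/d](ρ[f/e](S)))) → 3
  σ[a>5]((U − π[f,a](ρ[a/d](ρ[f/e](S))))) → 2
  γ[a; MAX(f)→h](σ[a>5]((U − π[f,a](ρ[a/d](ρ[f/e](S)))))) → 2

== RESULT ==
a | h
6 | 7
9 | 4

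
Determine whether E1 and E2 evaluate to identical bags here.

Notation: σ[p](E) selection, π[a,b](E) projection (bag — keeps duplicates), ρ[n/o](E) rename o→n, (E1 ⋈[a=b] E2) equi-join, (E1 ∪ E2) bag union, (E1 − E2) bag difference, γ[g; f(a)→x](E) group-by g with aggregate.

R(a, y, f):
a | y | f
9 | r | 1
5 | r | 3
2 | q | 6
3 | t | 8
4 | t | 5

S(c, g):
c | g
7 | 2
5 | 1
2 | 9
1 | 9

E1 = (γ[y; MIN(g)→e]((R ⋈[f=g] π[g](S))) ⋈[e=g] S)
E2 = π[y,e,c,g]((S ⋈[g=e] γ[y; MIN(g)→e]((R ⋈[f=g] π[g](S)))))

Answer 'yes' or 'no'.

E1 stepwise |·|:
  R → 5
  S → 4
  π[g](S) → 4
  (R ⋈[f=g] π[g](S)) → 1
  γ[y; MIN(g)→e]((R ⋈[f=g] π[g](S))) → 1
  S → 4
  (γ[y; MIN(g)→e]((R ⋈[f=g] π[g](S))) ⋈[e=g] S) → 1
E2 stepwise |·|:
  S → 4
  R → 5
  S → 4
  π[g](S) → 4
  (R ⋈[f=g] π[g](S)) → 1
  γ[y; MIN(g)→e]((R ⋈[f=g] π[g](S))) → 1
  (S ⋈[g=e] γ[y; MIN(g)→e]((R ⋈[f=g] π[g](S)))) → 1
  π[y,e,c,g]((S ⋈[g=e] γ[y; MIN(g)→e]((R ⋈[f=g] π[g](S))))) → 1

E1 and E2 produce the same multiset:
y | e | c | g
r | 1 | 5 | 1

yes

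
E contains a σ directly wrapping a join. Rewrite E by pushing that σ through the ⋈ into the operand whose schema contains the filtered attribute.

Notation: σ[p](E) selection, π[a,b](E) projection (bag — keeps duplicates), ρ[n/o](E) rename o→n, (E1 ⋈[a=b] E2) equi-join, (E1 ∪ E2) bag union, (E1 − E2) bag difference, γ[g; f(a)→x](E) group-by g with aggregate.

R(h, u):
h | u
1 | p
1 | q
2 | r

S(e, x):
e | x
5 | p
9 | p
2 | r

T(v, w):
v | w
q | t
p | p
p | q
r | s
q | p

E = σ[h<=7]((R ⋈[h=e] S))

σ filters on h, owned by the left side.
E' = (σ[h<=7](R) ⋈[h=e] S)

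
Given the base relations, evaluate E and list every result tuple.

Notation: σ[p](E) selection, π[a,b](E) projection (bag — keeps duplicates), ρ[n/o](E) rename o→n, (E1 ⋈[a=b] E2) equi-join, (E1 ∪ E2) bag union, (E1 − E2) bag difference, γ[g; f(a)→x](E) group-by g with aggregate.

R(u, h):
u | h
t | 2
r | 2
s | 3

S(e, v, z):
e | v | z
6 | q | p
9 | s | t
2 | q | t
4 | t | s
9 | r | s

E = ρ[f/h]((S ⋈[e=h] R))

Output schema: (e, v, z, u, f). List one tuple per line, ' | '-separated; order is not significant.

Subexpression sizes:
  S → 5
  R → 3
  (S ⋈[e=h] R) → 2
  ρ[f/h]((S ⋈[e=h] R)) → 2

== RESULT ==
e | v | z | u | f
2 | q | t | r | 2
2 | q | t | t | 2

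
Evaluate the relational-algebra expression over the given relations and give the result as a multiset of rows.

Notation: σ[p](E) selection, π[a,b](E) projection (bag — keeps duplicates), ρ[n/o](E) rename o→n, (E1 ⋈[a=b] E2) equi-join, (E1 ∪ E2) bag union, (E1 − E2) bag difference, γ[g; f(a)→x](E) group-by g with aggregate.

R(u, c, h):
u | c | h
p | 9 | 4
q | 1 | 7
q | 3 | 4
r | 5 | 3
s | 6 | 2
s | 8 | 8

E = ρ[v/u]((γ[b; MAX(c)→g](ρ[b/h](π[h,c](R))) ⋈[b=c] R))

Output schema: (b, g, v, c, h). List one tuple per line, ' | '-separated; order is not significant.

Row counts bottom-up:
  R → 6
  π[h,c](R) → 6
  ρ[b/h](π[h,c](R)) → 6
  γ[b; MAX(c)→g](ρ[b/h](π[h,c](R))) → 5
  R → 6
  (γ[b; MAX(c)→g](ρ[b/h](π[h,c](R))) ⋈[b=c] R) → 2
  ρ[v/u]((γ[b; MAX(c)→g](ρ[b/h](π[h,c](R))) ⋈[b=c] R)) → 2

== RESULT ==
b | g | v | c | h
3 | 5 | q | 3 | 4
8 | 8 | s | 8 | 8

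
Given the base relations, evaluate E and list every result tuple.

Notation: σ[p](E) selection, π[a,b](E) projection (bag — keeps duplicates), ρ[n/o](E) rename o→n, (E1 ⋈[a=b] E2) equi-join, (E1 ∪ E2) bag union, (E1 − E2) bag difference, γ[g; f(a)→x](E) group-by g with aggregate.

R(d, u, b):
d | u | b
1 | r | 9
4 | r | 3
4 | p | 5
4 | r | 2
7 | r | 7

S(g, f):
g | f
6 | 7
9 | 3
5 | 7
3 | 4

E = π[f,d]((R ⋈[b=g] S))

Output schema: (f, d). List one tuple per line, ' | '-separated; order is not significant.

Per-node cardinality:
  R → 5
  S → 4
  (R ⋈[b=g] S) → 3
  π[f,d]((R ⋈[b=g] S)) → 3

== RESULT ==
f | d
3 | 1
4 | 4
7 | 4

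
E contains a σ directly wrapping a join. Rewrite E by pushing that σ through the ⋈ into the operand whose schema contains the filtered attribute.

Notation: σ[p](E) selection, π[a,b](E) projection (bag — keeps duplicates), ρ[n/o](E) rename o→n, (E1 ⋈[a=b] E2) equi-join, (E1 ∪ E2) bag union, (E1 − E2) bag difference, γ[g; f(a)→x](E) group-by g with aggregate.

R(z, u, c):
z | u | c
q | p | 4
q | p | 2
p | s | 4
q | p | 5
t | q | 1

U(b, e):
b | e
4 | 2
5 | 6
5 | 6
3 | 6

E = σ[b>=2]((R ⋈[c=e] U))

σ filters on b, owned by the right side.
E' = (R ⋈[c=e] σ[b>=2](U))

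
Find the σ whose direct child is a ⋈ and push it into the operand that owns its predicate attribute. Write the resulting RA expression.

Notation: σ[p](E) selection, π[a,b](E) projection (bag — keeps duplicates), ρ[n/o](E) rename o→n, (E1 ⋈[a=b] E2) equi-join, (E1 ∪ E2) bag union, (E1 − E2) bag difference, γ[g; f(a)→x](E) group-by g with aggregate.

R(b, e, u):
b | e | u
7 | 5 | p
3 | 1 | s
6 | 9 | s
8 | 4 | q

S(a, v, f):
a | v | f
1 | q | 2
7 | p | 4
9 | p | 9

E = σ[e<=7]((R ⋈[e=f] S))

σ filters on e, owned by the left side.
E' = (σ[e<=7](R) ⋈[e=f] S)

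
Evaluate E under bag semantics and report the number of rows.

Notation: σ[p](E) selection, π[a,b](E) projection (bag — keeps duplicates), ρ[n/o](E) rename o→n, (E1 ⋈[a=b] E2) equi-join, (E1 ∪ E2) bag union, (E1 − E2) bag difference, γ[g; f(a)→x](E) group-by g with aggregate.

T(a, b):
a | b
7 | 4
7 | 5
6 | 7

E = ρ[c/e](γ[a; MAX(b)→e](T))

Stepwise |·|:
  T → 3
  γ[a; MAX(b)→e](T) → 2
  ρ[c/e](γ[a; MAX(b)→e](T)) → 2

|E| = 2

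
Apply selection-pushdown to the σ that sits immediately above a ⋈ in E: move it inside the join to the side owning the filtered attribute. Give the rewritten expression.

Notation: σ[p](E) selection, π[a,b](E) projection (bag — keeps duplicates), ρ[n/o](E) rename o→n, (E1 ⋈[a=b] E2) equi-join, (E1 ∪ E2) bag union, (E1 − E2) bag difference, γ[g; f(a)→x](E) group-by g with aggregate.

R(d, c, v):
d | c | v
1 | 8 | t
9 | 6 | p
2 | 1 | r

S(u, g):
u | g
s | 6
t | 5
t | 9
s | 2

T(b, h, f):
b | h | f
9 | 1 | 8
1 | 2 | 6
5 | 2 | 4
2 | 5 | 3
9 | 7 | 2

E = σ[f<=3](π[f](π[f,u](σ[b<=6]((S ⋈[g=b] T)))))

σ filters on b, owned by the right side.
E' = σ[f<=3](π[f](π[f,u]((S ⋈[g=b] σ[b<=6](T)))))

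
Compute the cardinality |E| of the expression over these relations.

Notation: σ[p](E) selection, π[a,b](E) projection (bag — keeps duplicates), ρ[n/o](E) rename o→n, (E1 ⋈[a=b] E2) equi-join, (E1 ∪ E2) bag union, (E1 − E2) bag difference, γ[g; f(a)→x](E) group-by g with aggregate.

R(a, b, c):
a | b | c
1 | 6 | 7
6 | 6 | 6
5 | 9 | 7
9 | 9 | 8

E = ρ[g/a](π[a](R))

Stepwise |·|:
  R → 4
  π[a](R) → 4
  ρ[g/a](π[a](R)) → 4

|E| = 4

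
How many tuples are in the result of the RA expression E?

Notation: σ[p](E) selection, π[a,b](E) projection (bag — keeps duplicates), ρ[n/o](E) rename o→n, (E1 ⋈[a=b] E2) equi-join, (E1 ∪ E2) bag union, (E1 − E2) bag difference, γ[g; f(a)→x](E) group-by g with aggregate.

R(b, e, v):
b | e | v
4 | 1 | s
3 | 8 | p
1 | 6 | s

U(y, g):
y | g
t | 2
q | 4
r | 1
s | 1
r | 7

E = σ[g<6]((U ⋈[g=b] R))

Per-node cardinality:
  U → 5
  R → 3
  (U ⋈[g=b] R) → 3
  σ[g<6]((U ⋈[g=b] R)) → 3

|E| = 3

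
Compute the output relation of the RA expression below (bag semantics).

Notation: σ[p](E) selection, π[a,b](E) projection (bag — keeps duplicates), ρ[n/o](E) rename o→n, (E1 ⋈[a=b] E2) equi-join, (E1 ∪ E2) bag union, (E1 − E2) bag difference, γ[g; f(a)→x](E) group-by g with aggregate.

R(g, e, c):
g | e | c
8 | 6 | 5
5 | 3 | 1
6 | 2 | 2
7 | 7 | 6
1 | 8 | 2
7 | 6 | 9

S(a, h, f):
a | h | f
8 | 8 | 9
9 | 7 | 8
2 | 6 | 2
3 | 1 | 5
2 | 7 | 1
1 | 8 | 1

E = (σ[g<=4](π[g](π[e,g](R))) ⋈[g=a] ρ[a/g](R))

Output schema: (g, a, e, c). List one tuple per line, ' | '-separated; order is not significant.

Stepwise |·|:
  R → 6
  π[e,g](R) → 6
  π[g](π[e,g](R)) → 6
  σ[g<=4](π[g](π[e,g](R))) → 1
  R → 6
  ρ[a/g](R) → 6
  (σ[g<=4](π[g](π[e,g](R))) ⋈[g=a] ρ[a/g](R)) → 1

== RESULT ==
g | a | e | c
1 | 1 | 8 | 2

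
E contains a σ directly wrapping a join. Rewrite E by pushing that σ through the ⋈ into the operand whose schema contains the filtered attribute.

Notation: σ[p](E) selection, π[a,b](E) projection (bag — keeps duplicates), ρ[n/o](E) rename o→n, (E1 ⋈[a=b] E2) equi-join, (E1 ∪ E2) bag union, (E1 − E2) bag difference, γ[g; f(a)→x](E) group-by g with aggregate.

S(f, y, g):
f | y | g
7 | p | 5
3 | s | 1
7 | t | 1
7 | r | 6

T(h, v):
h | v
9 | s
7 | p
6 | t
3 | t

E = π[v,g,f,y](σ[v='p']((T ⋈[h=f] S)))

σ filters on v, owned by the left side.
E' = π[v,g,f,y]((σ[v='p'](T) ⋈[h=f] S))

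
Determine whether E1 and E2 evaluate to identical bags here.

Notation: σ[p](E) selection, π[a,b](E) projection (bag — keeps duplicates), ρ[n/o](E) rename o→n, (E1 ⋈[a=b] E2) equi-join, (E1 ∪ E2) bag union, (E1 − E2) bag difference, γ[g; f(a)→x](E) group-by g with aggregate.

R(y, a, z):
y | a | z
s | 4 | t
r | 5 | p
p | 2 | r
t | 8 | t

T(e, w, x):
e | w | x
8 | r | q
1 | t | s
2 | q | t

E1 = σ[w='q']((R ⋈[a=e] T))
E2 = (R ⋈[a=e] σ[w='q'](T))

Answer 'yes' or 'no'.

E1 per-node cardinality:
  R → 4
  T → 3
  (R ⋈[a=e] T) → 2
  σ[w='q']((R ⋈[a=e] T)) → 1
E2 per-node cardinality:
  R → 4
  T → 3
  σ[w='q'](T) → 1
  (R ⋈[a=e] σ[w='q'](T)) → 1

E1 and E2 produce the same multiset:
y | a | z | e | w | x
p | 2 | r | 2 | q | t

yes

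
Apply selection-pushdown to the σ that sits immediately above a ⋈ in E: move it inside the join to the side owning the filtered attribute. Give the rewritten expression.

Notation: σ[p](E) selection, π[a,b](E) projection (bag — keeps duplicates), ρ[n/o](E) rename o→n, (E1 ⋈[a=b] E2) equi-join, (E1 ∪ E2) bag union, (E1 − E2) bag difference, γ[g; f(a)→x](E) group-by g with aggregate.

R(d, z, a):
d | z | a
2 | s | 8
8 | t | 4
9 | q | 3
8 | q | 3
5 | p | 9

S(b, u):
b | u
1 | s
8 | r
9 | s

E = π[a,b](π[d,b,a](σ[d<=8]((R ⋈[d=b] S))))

σ filters on d, owned by the left side.
E' = π[a,b](π[d,b,a]((σ[d<=8](R) ⋈[d=b] S)))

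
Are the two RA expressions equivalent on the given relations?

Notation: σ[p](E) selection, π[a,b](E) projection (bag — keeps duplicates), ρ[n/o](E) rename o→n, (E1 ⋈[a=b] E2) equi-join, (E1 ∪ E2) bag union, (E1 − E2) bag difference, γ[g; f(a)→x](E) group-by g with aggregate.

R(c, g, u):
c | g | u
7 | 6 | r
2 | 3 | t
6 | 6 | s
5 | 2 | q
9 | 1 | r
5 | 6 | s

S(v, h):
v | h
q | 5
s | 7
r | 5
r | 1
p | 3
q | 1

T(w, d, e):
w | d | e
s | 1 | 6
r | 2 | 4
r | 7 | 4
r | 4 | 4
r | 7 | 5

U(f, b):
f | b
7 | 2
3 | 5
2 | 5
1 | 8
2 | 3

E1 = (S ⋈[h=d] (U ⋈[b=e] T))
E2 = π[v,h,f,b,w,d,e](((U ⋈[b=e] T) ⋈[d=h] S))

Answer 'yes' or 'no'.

E1 per-node cardinality:
  S → 6
  U → 5
  T → 5
  (U ⋈[b=e] T) → 2
  (S ⋈[h=d] (U ⋈[b=e] T)) → 2
E2 per-node cardinality:
  U → 5
  T → 5
  (U ⋈[b=e] T) → 2
  S → 6
  ((U ⋈[b=e] T) ⋈[d=h] S) → 2
  π[v,h,f,b,w,d,e](((U ⋈[b=e] T) ⋈[d=h] S)) → 2

E1 and E2 produce the same multiset:
v | h | f | b | w | d | e
s | 7 | 2 | 5 | r | 7 | 5
s | 7 | 3 | 5 | r | 7 | 5

yes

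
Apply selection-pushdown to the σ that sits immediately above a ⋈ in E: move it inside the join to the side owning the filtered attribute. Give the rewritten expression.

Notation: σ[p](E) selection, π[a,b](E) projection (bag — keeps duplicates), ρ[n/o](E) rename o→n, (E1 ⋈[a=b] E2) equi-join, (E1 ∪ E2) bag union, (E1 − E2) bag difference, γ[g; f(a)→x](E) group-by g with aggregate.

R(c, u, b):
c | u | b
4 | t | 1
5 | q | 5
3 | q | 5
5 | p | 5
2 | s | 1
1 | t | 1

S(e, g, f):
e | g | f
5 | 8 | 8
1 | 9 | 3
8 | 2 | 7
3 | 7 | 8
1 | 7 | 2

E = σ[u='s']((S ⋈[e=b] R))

σ filters on u, owned by the right side.
E' = (S ⋈[e=b] σ[u='s'](R))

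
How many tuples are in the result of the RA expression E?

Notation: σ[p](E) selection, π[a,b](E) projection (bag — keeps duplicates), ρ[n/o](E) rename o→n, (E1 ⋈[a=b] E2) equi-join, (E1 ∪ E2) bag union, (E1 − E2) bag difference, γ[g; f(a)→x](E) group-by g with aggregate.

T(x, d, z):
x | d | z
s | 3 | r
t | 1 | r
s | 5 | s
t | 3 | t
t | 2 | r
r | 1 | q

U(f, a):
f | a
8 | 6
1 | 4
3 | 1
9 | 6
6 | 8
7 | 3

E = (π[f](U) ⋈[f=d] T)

Stepwise |·|:
  U → 6
  π[f](U) → 6
  T → 6
  (π[f](U) ⋈[f=d] T) → 4

|E| = 4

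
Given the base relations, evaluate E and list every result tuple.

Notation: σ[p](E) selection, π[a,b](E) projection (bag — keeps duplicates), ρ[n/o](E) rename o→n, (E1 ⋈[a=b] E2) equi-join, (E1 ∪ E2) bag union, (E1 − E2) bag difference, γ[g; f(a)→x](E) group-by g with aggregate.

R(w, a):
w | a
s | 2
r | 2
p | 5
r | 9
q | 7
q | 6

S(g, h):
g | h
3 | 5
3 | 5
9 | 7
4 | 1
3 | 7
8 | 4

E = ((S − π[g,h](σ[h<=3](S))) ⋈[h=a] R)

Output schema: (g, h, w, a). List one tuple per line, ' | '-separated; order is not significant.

Row counts bottom-up:
  S → 6
  S → 6
  σ[h<=3](S) → 1
  π[g,h](σ[h<=3](S)) → 1
  (S − π[g,h](σ[h<=3](S))) → 5
  R → 6
  ((S − π[g,h](σ[h<=3](S))) ⋈[h=a] R) → 4

== RESULT ==
g | h | w | a
3 | 5 | p | 5
3 | 5 | p | 5
3 | 7 | q | 7
9 | 7 | q | 7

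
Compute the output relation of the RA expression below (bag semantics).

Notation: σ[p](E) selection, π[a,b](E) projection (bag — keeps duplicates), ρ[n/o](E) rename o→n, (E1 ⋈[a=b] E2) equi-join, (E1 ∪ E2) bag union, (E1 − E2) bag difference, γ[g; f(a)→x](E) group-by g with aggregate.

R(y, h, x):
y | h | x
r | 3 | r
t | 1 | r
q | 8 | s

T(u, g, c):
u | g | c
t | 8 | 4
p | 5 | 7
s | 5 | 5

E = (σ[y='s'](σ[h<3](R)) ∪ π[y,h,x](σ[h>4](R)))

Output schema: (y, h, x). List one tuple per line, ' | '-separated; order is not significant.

Stepwise |·|:
  R → 3
  σ[h<3](R) → 1
  σ[y='s'](σ[h<3](R)) → 0
  R → 3
  σ[h>4](R) → 1
  π[y,h,x](σ[h>4](R)) → 1
  (σ[y='s'](σ[h<3](R)) ∪ π[y,h,x](σ[h>4](R))) → 1

== RESULT ==
y | h | x
q | 8 | s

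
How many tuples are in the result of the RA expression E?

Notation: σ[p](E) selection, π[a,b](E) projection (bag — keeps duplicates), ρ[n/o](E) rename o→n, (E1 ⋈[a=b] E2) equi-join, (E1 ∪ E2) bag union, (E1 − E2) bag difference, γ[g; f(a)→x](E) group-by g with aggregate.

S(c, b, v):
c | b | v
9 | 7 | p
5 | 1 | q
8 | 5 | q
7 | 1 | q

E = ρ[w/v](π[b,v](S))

Row counts bottom-up:
  S → 4
  π[b,v](S) → 4
  ρ[w/v](π[b,v](S)) → 4

|E| = 4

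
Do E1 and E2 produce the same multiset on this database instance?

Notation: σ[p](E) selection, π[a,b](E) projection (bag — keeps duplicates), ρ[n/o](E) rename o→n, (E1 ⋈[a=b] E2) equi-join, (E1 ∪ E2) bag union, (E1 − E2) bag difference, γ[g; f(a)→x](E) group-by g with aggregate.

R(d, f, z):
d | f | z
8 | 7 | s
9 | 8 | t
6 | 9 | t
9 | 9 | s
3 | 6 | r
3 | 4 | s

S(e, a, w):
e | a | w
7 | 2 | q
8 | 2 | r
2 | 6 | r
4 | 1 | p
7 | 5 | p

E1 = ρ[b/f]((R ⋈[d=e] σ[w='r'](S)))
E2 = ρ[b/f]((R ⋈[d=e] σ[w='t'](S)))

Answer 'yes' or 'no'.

E1 subexpression sizes:
  R → 6
  S → 5
  σ[w='r'](S) → 2
  (R ⋈[d=e] σ[w='r'](S)) → 1
  ρ[b/f]((R ⋈[d=e] σ[w='r'](S))) → 1
E2 subexpression sizes:
  R → 6
  S → 5
  σ[w='t'](S) → 0
  (R ⋈[d=e] σ[w='t'](S)) → 0
  ρ[b/f]((R ⋈[d=e] σ[w='t'](S))) → 0

E1 result:
d | b | z | e | a | w
8 | 7 | s | 8 | 2 | r
E2 result:
d | b | z | e | a | w
(0 rows)
Witness: (8, 7, 's', 8, 2, 'r') appears 1× in E1 but 0× in E2.

no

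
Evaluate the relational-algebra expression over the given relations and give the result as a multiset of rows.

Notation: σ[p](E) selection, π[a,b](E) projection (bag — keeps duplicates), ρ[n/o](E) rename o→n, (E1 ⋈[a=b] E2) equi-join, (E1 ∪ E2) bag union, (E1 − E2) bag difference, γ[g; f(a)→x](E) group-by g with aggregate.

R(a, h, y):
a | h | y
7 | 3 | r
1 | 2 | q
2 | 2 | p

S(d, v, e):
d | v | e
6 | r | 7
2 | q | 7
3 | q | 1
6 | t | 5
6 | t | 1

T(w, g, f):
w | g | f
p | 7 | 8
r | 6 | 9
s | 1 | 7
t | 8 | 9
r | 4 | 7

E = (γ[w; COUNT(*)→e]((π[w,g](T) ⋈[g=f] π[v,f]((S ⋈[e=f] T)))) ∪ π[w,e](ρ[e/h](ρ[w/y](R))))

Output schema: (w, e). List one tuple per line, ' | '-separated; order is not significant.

Per-node cardinality:
  T → 5
  π[w,g](T) → 5
  S → 5
  T → 5
  (S ⋈[e=f] T) → 4
  π[v,f]((S ⋈[e=f] T)) → 4
  (π[w,g](T) ⋈[g=f] π[v,f]((S ⋈[e=f] T))) → 4
  γ[w; COUNT(*)→e]((π[w,g](T) ⋈[g=f] π[v,f]((S ⋈[e=f] T)))) → 1
  R → 3
  ρ[w/y](R) → 3
  ρ[e/h](ρ[w/y](R)) → 3
  π[w,e](ρ[e/h](ρ[w/y](R))) → 3
  (γ[w; COUNT(*)→e]((π[w,g](T) ⋈[g=f] π[v,f]((S ⋈[e=f] T)))) ∪ π[w,e](ρ[e/h](ρ[w/y](R)))) → 4

== RESULT ==
w | e
p | 2
p | 4
q | 2
r | 3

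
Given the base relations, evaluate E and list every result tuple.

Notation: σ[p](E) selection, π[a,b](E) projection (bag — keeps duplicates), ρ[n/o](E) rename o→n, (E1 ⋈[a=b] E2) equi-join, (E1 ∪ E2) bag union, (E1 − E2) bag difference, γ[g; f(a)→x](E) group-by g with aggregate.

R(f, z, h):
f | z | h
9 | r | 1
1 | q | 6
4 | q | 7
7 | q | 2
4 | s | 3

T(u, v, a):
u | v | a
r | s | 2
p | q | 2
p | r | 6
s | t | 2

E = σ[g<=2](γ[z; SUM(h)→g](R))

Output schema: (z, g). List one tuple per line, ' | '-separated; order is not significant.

Per-node cardinality:
  R → 5
  γ[z; SUM(h)→g](R) → 3
  σ[g<=2](γ[z; SUM(h)→g](R)) → 1

== RESULT ==
z | g
r | 1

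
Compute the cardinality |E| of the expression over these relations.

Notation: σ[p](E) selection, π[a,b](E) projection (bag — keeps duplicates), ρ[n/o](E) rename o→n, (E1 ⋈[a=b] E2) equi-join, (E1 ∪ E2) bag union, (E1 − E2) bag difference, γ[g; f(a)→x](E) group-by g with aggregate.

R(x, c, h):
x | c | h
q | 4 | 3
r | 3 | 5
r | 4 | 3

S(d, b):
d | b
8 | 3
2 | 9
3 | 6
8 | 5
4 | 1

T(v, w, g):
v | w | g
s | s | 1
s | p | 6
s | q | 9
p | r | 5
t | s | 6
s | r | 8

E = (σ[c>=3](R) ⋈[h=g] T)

Stepwise |·|:
  R → 3
  σ[c>=3](R) → 3
  T → 6
  (σ[c>=3](R) ⋈[h=g] T) → 1

|E| = 1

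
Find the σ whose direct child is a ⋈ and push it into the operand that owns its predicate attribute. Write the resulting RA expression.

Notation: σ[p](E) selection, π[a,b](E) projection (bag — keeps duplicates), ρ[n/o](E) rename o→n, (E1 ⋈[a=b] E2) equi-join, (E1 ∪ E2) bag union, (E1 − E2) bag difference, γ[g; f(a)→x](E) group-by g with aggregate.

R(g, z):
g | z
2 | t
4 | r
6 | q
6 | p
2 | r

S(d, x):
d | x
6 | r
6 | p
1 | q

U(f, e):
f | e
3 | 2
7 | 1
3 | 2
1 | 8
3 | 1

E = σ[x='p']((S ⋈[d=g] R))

σ filters on x, owned by the left side.
E' = (σ[x='p'](S) ⋈[d=g] R)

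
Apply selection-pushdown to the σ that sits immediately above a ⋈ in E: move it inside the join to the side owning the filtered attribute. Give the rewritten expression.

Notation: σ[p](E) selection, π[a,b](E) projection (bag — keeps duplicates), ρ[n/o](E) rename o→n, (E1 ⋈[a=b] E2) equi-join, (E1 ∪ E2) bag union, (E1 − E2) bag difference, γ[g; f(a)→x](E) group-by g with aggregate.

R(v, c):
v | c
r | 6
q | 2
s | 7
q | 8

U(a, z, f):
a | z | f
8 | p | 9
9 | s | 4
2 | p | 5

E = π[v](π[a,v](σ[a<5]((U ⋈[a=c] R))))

σ filters on a, owned by the left side.
E' = π[v](π[a,v]((σ[a<5](U) ⋈[a=c] R)))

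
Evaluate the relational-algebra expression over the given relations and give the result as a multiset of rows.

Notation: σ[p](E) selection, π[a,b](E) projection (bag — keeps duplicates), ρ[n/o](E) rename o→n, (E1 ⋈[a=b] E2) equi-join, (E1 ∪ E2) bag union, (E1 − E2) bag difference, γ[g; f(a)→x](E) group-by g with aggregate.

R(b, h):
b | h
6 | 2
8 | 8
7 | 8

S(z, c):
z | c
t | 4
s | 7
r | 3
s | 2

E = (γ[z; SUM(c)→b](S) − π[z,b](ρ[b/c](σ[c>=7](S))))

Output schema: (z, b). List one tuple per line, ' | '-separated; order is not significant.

Stepwise |·|:
  S → 4
  γ[z; SUM(c)→b](S) → 3
  S → 4
  σ[c>=7](S) → 1
  ρ[b/c](σ[c>=7](S)) → 1
  π[z,b](ρ[b/c](σ[c>=7](S))) → 1
  (γ[z; SUM(c)→b](S) − π[z,b](ρ[b/c](σ[c>=7](S)))) → 3

== RESULT ==
z | b
r | 3
s | 9
t | 4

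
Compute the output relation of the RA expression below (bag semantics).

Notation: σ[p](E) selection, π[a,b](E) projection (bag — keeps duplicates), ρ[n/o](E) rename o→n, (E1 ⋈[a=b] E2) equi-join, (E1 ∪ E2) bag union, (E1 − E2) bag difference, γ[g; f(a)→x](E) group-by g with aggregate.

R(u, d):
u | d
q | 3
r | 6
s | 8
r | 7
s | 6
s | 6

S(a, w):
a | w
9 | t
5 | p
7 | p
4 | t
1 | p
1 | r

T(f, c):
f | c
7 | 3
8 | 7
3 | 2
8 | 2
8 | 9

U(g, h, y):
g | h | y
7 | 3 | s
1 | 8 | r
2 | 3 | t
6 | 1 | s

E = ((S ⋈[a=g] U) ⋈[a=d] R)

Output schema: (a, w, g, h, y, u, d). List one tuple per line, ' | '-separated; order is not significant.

Subexpression sizes:
  S → 6
  U → 4
  (S ⋈[a=g] U) → 3
  R → 6
  ((S ⋈[a=g] U) ⋈[a=d] R) → 1

== RESULT ==
a | w | g | h | y | u | d
7 | p | 7 | 3 | s | r | 7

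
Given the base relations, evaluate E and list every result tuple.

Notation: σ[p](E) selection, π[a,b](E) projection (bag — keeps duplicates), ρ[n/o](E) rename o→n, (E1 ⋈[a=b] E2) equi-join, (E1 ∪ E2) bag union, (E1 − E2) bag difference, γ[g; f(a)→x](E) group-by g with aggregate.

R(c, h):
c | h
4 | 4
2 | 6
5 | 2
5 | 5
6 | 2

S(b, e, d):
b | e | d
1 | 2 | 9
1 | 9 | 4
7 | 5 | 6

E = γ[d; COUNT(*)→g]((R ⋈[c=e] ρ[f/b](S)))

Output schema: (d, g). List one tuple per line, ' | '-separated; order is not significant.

Subexpression sizes:
  R → 5
  S → 3
  ρ[f/b](S) → 3
  (R ⋈[c=e] ρ[f/b](S)) → 3
  γ[d; COUNT(*)→g]((R ⋈[c=e] ρ[f/b](S))) → 2

== RESULT ==
d | g
6 | 2
9 | 1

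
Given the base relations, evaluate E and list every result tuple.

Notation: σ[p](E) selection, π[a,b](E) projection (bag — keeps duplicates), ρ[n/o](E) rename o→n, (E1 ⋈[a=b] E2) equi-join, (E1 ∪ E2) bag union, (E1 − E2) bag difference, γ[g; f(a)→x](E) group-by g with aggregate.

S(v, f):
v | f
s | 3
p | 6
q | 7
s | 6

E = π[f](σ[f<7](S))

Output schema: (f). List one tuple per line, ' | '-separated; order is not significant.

Row counts bottom-up:
  S → 4
  σ[f<7](S) → 3
  π[f](σ[f<7](S)) → 3

== RESULT ==
f
3
6
6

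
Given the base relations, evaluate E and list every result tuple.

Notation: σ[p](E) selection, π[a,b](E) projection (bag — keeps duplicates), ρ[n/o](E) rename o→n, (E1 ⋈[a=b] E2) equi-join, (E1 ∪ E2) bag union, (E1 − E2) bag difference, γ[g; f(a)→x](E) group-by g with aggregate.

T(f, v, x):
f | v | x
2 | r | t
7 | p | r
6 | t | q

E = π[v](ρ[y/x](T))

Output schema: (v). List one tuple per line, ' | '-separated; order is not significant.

Stepwise |·|:
  T → 3
  ρ[y/x](T) → 3
  π[v](ρ[y/x](T)) → 3

== RESULT ==
v
p
r
t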